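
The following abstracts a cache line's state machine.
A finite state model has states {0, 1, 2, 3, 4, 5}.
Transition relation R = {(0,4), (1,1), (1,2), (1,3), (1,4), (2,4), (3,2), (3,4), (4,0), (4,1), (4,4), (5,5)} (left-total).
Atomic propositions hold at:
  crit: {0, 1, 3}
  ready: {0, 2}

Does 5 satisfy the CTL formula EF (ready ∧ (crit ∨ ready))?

No

Sat(crit ∨ ready) = {0, 1, 2, 3}
Sat(ready ∧ (crit ∨ ready)) = {0, 2}
EF (ready ∧ (crit ∨ ready)): least fixpoint, start Z0 = {0, 2}, add states with some successor in Z. Z1 = {0, 1, 2, 3, 4}; fixed.
Sat(EF (ready ∧ (crit ∨ ready))) = {0, 1, 2, 3, 4}
5 ∉ Sat(EF (ready ∧ (crit ∨ ready))) = {0, 1, 2, 3, 4}, so the formula does not hold at 5.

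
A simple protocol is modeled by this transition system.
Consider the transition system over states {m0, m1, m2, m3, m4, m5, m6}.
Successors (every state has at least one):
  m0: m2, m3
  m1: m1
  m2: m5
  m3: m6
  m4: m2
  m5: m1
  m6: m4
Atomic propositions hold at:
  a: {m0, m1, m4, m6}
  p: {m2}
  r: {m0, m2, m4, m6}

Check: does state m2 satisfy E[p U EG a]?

No

EG a: greatest fixpoint, start Z0 = {m0, m1, m4, m6}, keep only states in Sat with some successor in Z. Z1 = {m1, m6}; Z2 = {m1}; fixed.
Sat(EG a) = {m1}
E[p U EG a]: least fixpoint, start Z0 = Sat(EG a) = {m1}, add states in Sat(p) with some successor in Z. Already a fixed point.
Sat(E[p U EG a]) = {m1}
m2 ∉ Sat(E[p U EG a]) = {m1}, so the formula does not hold at m2.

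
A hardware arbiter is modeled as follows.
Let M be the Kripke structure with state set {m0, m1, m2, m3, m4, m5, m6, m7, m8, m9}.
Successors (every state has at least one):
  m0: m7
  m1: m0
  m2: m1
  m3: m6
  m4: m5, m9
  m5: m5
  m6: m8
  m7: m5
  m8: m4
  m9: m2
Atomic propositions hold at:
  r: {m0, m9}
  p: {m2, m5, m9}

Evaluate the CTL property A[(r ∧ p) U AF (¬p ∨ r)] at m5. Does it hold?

No

Sat(r ∧ p) = {m9}
Sat(¬p) = {m0, m1, m3, m4, m6, m7, m8}
Sat(¬p ∨ r) = {m0, m1, m3, m4, m6, m7, m8, m9}
AF (¬p ∨ r): least fixpoint, start Z0 = {m0, m1, m3, m4, m6, m7, m8, m9}, add states with every successor in Z. Z1 = {m0, m1, m2, m3, m4, m6, m7, m8, m9}; fixed.
Sat(AF (¬p ∨ r)) = {m0, m1, m2, m3, m4, m6, m7, m8, m9}
A[(r ∧ p) U AF (¬p ∨ r)]: least fixpoint, start Z0 = Sat(AF (¬p ∨ r)) = {m0, m1, m2, m3, m4, m6, m7, m8, m9}, add states in Sat(r ∧ p) with every successor in Z. Already a fixed point.
Sat(A[(r ∧ p) U AF (¬p ∨ r)]) = {m0, m1, m2, m3, m4, m6, m7, m8, m9}
m5 ∉ Sat(A[(r ∧ p) U AF (¬p ∨ r)]) = {m0, m1, m2, m3, m4, m6, m7, m8, m9}, so the formula does not hold at m5.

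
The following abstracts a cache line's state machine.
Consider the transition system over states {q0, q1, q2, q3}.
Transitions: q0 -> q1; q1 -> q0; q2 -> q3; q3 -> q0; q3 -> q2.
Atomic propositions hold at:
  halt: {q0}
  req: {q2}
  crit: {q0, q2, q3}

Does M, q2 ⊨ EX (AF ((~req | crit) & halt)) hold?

No

Sat(~req) = {q0, q1, q3}
Sat(~req | crit) = {q0, q1, q2, q3}
Sat((~req | crit) & halt) = {q0}
AF ((~req | crit) & halt): least fixpoint, start Z0 = {q0}, add states with every successor in Z. Z1 = {q0, q1}; fixed.
Sat(AF ((~req | crit) & halt)) = {q0, q1}
Sat(EX (AF ((~req | crit) & halt))) = {s : some successor in {q0, q1}} = {q0, q1, q3}
q2 ∉ Sat(EX (AF ((~req | crit) & halt))) = {q0, q1, q3}, so the formula does not hold at q2.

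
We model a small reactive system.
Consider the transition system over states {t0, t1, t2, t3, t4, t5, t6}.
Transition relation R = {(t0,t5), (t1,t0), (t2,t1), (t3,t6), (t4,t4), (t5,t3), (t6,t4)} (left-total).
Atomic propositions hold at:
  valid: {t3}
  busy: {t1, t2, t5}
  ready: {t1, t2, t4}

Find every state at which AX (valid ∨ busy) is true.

Sat(valid ∨ busy) = {t1, t2, t3, t5}
Sat(AX (valid ∨ busy)) = {s : every successor in {t1, t2, t3, t5}} = {t0, t2, t5}

{t0, t2, t5}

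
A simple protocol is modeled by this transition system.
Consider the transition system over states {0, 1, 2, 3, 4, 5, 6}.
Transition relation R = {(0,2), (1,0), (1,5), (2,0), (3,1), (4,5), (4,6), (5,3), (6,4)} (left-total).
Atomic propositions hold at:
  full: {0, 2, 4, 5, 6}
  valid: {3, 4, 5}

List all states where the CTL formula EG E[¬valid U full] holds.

Sat(¬valid) = {0, 1, 2, 6}
E[¬valid U full]: least fixpoint, start Z0 = Sat(full) = {0, 2, 4, 5, 6}, add states in Sat(¬valid) with some successor in Z. Z1 = {0, 1, 2, 4, 5, 6}; fixed.
Sat(E[¬valid U full]) = {0, 1, 2, 4, 5, 6}
EG E[¬valid U full]: greatest fixpoint, start Z0 = {0, 1, 2, 4, 5, 6}, keep only states in Sat with some successor in Z. Z1 = {0, 1, 2, 4, 6}; fixed.
Sat(EG E[¬valid U full]) = {0, 1, 2, 4, 6}

{0, 1, 2, 4, 6}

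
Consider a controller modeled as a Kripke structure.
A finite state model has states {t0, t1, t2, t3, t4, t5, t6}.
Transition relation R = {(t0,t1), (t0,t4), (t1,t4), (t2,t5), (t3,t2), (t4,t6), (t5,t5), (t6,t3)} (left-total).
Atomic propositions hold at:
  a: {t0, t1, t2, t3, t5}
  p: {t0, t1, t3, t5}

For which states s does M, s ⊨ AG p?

{t5}

AG p: greatest fixpoint, start Z0 = {t0, t1, t3, t5}, keep only states in Sat with every successor in Z. Z1 = {t5}; fixed.
Sat(AG p) = {t5}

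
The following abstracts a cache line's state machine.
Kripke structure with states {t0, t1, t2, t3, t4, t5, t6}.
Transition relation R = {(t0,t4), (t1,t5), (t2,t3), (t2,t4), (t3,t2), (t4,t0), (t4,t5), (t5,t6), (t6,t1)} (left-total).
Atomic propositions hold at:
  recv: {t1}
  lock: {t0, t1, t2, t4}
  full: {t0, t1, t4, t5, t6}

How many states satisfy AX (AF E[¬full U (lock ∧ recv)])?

3

Sat(¬full) = {t2, t3}
Sat(lock ∧ recv) = {t1}
E[¬full U (lock ∧ recv)]: least fixpoint, start Z0 = Sat((lock ∧ recv)) = {t1}, add states in Sat(¬full) with some successor in Z. Already a fixed point.
Sat(E[¬full U (lock ∧ recv)]) = {t1}
AF E[¬full U (lock ∧ recv)]: least fixpoint, start Z0 = {t1}, add states with every successor in Z. Z1 = {t1, t6}; Z2 = {t1, t5, t6}; fixed.
Sat(AF E[¬full U (lock ∧ recv)]) = {t1, t5, t6}
Sat(AX (AF E[¬full U (lock ∧ recv)])) = {s : every successor in {t1, t5, t6}} = {t1, t5, t6}
|Sat(AX (AF E[¬full U (lock ∧ recv)]))| = |{t1, t5, t6}| = 3.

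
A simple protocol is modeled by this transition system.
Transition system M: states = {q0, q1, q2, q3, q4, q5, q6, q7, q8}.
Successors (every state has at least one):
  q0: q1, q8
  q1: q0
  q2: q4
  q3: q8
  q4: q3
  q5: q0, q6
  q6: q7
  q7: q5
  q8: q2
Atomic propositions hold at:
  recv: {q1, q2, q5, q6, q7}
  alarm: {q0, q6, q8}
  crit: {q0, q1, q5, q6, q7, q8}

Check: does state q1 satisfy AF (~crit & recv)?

Sat(~crit) = {q2, q3, q4}
Sat(~crit & recv) = {q2}
AF (~crit & recv): least fixpoint, start Z0 = {q2}, add states with every successor in Z. Z1 = {q2, q8}; Z2 = {q2, q3, q8}; Z3 = {q2, q3, q4, q8}; fixed.
Sat(AF (~crit & recv)) = {q2, q3, q4, q8}
q1 ∉ Sat(AF (~crit & recv)) = {q2, q3, q4, q8}, so the formula does not hold at q1.

No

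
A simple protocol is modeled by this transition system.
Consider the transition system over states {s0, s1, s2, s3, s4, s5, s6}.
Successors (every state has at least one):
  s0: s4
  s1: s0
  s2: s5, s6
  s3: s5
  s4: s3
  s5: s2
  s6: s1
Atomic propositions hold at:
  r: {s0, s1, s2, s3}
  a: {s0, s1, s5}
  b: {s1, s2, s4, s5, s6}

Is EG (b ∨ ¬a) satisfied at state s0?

Sat(¬a) = {s2, s3, s4, s6}
Sat(b ∨ ¬a) = {s1, s2, s3, s4, s5, s6}
EG (b ∨ ¬a): greatest fixpoint, start Z0 = {s1, s2, s3, s4, s5, s6}, keep only states in Sat with some successor in Z. Z1 = {s2, s3, s4, s5, s6}; Z2 = {s2, s3, s4, s5}; fixed.
Sat(EG (b ∨ ¬a)) = {s2, s3, s4, s5}
s0 ∉ Sat(EG (b ∨ ¬a)) = {s2, s3, s4, s5}, so the formula does not hold at s0.

No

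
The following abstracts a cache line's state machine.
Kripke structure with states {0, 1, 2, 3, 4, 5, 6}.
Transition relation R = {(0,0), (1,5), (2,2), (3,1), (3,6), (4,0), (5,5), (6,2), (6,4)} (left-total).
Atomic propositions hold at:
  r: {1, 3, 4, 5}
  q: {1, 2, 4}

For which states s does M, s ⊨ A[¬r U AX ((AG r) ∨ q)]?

{1, 2, 5, 6}

Sat(¬r) = {0, 2, 6}
AG r: greatest fixpoint, start Z0 = {1, 3, 4, 5}, keep only states in Sat with every successor in Z. Z1 = {1, 5}; fixed.
Sat(AG r) = {1, 5}
Sat((AG r) ∨ q) = {1, 2, 4, 5}
Sat(AX ((AG r) ∨ q)) = {s : every successor in {1, 2, 4, 5}} = {1, 2, 5, 6}
A[¬r U AX ((AG r) ∨ q)]: least fixpoint, start Z0 = Sat(AX ((AG r) ∨ q)) = {1, 2, 5, 6}, add states in Sat(¬r) with every successor in Z. Already a fixed point.
Sat(A[¬r U AX ((AG r) ∨ q)]) = {1, 2, 5, 6}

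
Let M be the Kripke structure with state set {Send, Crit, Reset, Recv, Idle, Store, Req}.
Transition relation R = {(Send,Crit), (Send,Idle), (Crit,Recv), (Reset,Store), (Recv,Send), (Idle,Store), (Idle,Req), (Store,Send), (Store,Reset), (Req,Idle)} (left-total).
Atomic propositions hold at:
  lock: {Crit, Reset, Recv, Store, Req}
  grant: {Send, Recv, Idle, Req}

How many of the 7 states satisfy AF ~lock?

Sat(~lock) = {Send, Idle}
AF ~lock: least fixpoint, start Z0 = {Send, Idle}, add states with every successor in Z. Z1 = {Send, Recv, Idle, Req}; Z2 = {Send, Crit, Recv, Idle, Req}; fixed.
Sat(AF ~lock) = {Send, Crit, Recv, Idle, Req}
|Sat(AF ~lock)| = |{Send, Crit, Recv, Idle, Req}| = 5.

5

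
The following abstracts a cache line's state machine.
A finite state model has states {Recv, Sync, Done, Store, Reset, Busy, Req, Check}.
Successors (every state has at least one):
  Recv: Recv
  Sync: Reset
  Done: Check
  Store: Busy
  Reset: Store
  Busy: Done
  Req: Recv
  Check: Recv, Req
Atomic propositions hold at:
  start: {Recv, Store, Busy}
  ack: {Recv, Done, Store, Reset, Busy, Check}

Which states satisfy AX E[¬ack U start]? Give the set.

Sat(¬ack) = {Sync, Req}
E[¬ack U start]: least fixpoint, start Z0 = Sat(start) = {Recv, Store, Busy}, add states in Sat(¬ack) with some successor in Z. Z1 = {Recv, Store, Busy, Req}; fixed.
Sat(E[¬ack U start]) = {Recv, Store, Busy, Req}
Sat(AX E[¬ack U start]) = {s : every successor in {Recv, Store, Busy, Req}} = {Recv, Store, Reset, Req, Check}

{Recv, Store, Reset, Req, Check}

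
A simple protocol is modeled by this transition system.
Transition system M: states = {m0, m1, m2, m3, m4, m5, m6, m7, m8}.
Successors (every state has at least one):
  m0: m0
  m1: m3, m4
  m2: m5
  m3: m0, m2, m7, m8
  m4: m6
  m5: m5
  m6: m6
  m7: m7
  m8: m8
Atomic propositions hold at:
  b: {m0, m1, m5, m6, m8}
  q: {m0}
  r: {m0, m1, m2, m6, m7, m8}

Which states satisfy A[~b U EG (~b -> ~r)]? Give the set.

Sat(~b) = {m2, m3, m4, m7}
Sat(~r) = {m3, m4, m5}
Sat(~b -> ~r) = {m0, m1, m3, m4, m5, m6, m8}
EG (~b -> ~r): greatest fixpoint, start Z0 = {m0, m1, m3, m4, m5, m6, m8}, keep only states in Sat with some successor in Z. Already a fixed point.
Sat(EG (~b -> ~r)) = {m0, m1, m3, m4, m5, m6, m8}
A[~b U EG (~b -> ~r)]: least fixpoint, start Z0 = Sat(EG (~b -> ~r)) = {m0, m1, m3, m4, m5, m6, m8}, add states in Sat(~b) with every successor in Z. Z1 = {m0, m1, m2, m3, m4, m5, m6, m8}; fixed.
Sat(A[~b U EG (~b -> ~r)]) = {m0, m1, m2, m3, m4, m5, m6, m8}

{m0, m1, m2, m3, m4, m5, m6, m8}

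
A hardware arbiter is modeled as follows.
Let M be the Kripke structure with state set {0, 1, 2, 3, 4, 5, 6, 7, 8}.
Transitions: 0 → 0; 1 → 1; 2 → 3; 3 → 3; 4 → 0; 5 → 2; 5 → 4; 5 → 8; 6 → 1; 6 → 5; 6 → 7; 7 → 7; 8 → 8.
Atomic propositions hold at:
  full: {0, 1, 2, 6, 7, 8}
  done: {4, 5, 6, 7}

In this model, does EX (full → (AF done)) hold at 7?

Yes

AF done: least fixpoint, start Z0 = {4, 5, 6, 7}, add states with every successor in Z. Already a fixed point.
Sat(AF done) = {4, 5, 6, 7}
Sat(full → (AF done)) = {3, 4, 5, 6, 7}
Sat(EX (full → (AF done))) = {s : some successor in {3, 4, 5, 6, 7}} = {2, 3, 5, 6, 7}
7 ∈ Sat(EX (full → (AF done))) = {2, 3, 5, 6, 7}, so the formula holds at 7.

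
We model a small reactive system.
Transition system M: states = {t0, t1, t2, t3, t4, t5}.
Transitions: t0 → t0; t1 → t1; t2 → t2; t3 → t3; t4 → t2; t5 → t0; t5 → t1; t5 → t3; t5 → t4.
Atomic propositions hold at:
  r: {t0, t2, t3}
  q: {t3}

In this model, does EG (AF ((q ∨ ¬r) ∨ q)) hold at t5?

Yes

Sat(¬r) = {t1, t4, t5}
Sat(q ∨ ¬r) = {t1, t3, t4, t5}
Sat((q ∨ ¬r) ∨ q) = {t1, t3, t4, t5}
AF ((q ∨ ¬r) ∨ q): least fixpoint, start Z0 = {t1, t3, t4, t5}, add states with every successor in Z. Already a fixed point.
Sat(AF ((q ∨ ¬r) ∨ q)) = {t1, t3, t4, t5}
EG (AF ((q ∨ ¬r) ∨ q)): greatest fixpoint, start Z0 = {t1, t3, t4, t5}, keep only states in Sat with some successor in Z. Z1 = {t1, t3, t5}; fixed.
Sat(EG (AF ((q ∨ ¬r) ∨ q))) = {t1, t3, t5}
t5 ∈ Sat(EG (AF ((q ∨ ¬r) ∨ q))) = {t1, t3, t5}, so the formula holds at t5.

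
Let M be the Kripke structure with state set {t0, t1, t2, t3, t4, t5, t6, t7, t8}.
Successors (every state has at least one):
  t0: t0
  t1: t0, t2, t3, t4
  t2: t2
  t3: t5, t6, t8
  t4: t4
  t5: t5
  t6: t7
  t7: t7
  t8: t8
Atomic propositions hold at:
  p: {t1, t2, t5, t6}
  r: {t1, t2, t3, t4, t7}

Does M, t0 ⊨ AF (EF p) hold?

No

EF p: least fixpoint, start Z0 = {t1, t2, t5, t6}, add states with some successor in Z. Z1 = {t1, t2, t3, t5, t6}; fixed.
Sat(EF p) = {t1, t2, t3, t5, t6}
AF (EF p): least fixpoint, start Z0 = {t1, t2, t3, t5, t6}, add states with every successor in Z. Already a fixed point.
Sat(AF (EF p)) = {t1, t2, t3, t5, t6}
t0 ∉ Sat(AF (EF p)) = {t1, t2, t3, t5, t6}, so the formula does not hold at t0.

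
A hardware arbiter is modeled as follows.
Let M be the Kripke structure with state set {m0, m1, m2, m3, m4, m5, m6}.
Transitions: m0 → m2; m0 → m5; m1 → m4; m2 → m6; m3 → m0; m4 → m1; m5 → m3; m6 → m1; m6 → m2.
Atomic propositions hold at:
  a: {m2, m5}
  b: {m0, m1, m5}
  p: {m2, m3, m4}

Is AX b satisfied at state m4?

Yes

Sat(AX b) = {s : every successor in {m0, m1, m5}} = {m3, m4}
m4 ∈ Sat(AX b) = {m3, m4}, so the formula holds at m4.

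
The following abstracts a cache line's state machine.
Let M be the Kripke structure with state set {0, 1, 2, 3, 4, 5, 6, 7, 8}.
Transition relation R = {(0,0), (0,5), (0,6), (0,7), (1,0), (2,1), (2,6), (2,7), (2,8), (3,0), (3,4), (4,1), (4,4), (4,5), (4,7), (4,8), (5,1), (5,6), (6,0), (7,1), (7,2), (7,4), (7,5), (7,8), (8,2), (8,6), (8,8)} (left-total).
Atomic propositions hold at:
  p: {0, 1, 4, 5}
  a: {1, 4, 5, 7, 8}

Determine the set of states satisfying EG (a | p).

Sat(a | p) = {0, 1, 4, 5, 7, 8}
EG (a | p): greatest fixpoint, start Z0 = {0, 1, 4, 5, 7, 8}, keep only states in Sat with some successor in Z. Already a fixed point.
Sat(EG (a | p)) = {0, 1, 4, 5, 7, 8}

{0, 1, 4, 5, 7, 8}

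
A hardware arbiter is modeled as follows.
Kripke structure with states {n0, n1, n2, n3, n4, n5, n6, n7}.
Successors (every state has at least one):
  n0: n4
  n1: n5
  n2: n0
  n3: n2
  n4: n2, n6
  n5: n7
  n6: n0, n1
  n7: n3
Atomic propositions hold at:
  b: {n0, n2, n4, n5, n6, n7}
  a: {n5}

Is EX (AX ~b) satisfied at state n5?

Sat(~b) = {n1, n3}
Sat(AX ~b) = {s : every successor in {n1, n3}} = {n7}
Sat(EX (AX ~b)) = {s : some successor in {n7}} = {n5}
n5 ∈ Sat(EX (AX ~b)) = {n5}, so the formula holds at n5.

Yes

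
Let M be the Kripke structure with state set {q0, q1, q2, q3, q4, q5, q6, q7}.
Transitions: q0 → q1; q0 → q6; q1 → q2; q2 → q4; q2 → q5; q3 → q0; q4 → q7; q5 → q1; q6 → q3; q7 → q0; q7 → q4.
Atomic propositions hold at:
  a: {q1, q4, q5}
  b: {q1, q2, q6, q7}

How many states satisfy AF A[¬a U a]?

4

Sat(¬a) = {q0, q2, q3, q6, q7}
A[¬a U a]: least fixpoint, start Z0 = Sat(a) = {q1, q4, q5}, add states in Sat(¬a) with every successor in Z. Z1 = {q1, q2, q4, q5}; fixed.
Sat(A[¬a U a]) = {q1, q2, q4, q5}
AF A[¬a U a]: least fixpoint, start Z0 = {q1, q2, q4, q5}, add states with every successor in Z. Already a fixed point.
Sat(AF A[¬a U a]) = {q1, q2, q4, q5}
|Sat(AF A[¬a U a])| = |{q1, q2, q4, q5}| = 4.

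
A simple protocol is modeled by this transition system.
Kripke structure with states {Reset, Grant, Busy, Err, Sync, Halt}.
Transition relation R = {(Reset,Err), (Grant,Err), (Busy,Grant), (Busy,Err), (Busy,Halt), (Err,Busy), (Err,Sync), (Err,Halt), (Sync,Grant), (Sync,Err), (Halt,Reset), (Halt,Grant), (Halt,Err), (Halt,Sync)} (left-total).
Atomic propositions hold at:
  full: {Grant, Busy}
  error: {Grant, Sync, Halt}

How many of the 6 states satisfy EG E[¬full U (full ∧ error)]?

Sat(¬full) = {Reset, Err, Sync, Halt}
Sat(full ∧ error) = {Grant}
E[¬full U (full ∧ error)]: least fixpoint, start Z0 = Sat((full ∧ error)) = {Grant}, add states in Sat(¬full) with some successor in Z. Z1 = {Grant, Sync, Halt}; Z2 = {Grant, Err, Sync, Halt}; Z3 = {Reset, Grant, Err, Sync, Halt}; fixed.
Sat(E[¬full U (full ∧ error)]) = {Reset, Grant, Err, Sync, Halt}
EG E[¬full U (full ∧ error)]: greatest fixpoint, start Z0 = {Reset, Grant, Err, Sync, Halt}, keep only states in Sat with some successor in Z. Already a fixed point.
Sat(EG E[¬full U (full ∧ error)]) = {Reset, Grant, Err, Sync, Halt}
|Sat(EG E[¬full U (full ∧ error)])| = |{Reset, Grant, Err, Sync, Halt}| = 5.

5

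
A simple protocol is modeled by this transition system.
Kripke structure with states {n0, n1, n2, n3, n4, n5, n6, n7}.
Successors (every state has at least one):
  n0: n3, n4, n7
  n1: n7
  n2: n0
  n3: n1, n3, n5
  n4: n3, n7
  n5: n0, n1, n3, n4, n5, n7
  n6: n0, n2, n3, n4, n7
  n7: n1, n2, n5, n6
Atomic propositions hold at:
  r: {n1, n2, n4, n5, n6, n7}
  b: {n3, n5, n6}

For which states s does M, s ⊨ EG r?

{n1, n4, n5, n6, n7}

EG r: greatest fixpoint, start Z0 = {n1, n2, n4, n5, n6, n7}, keep only states in Sat with some successor in Z. Z1 = {n1, n4, n5, n6, n7}; fixed.
Sat(EG r) = {n1, n4, n5, n6, n7}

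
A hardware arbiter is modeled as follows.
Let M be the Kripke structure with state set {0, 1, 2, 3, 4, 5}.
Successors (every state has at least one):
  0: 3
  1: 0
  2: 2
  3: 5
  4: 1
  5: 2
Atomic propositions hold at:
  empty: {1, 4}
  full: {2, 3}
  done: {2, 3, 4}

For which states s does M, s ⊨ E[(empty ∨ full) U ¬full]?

{0, 1, 3, 4, 5}

Sat(empty ∨ full) = {1, 2, 3, 4}
Sat(¬full) = {0, 1, 4, 5}
E[(empty ∨ full) U ¬full]: least fixpoint, start Z0 = Sat(¬full) = {0, 1, 4, 5}, add states in Sat(empty ∨ full) with some successor in Z. Z1 = {0, 1, 3, 4, 5}; fixed.
Sat(E[(empty ∨ full) U ¬full]) = {0, 1, 3, 4, 5}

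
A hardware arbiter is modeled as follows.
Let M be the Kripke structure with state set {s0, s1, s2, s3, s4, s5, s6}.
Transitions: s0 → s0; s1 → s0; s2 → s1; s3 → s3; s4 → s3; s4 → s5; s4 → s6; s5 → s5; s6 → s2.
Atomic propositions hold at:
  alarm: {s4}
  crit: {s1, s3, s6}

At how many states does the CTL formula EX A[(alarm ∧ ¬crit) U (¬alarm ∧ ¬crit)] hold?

5

Sat(¬crit) = {s0, s2, s4, s5}
Sat(alarm ∧ ¬crit) = {s4}
Sat(¬alarm) = {s0, s1, s2, s3, s5, s6}
Sat(¬alarm ∧ ¬crit) = {s0, s2, s5}
A[(alarm ∧ ¬crit) U (¬alarm ∧ ¬crit)]: least fixpoint, start Z0 = Sat((¬alarm ∧ ¬crit)) = {s0, s2, s5}, add states in Sat(alarm ∧ ¬crit) with every successor in Z. Already a fixed point.
Sat(A[(alarm ∧ ¬crit) U (¬alarm ∧ ¬crit)]) = {s0, s2, s5}
Sat(EX A[(alarm ∧ ¬crit) U (¬alarm ∧ ¬crit)]) = {s : some successor in {s0, s2, s5}} = {s0, s1, s4, s5, s6}
|Sat(EX A[(alarm ∧ ¬crit) U (¬alarm ∧ ¬crit)])| = |{s0, s1, s4, s5, s6}| = 5.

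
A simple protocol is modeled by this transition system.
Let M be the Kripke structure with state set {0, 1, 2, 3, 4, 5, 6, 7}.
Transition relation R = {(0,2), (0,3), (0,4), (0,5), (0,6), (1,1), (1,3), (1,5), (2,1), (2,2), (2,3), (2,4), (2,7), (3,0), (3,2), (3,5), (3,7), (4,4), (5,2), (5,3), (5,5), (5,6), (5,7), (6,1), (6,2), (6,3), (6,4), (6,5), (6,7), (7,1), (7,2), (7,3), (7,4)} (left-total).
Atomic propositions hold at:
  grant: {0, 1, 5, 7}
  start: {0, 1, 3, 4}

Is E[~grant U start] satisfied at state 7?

No

Sat(~grant) = {2, 3, 4, 6}
E[~grant U start]: least fixpoint, start Z0 = Sat(start) = {0, 1, 3, 4}, add states in Sat(~grant) with some successor in Z. Z1 = {0, 1, 2, 3, 4, 6}; fixed.
Sat(E[~grant U start]) = {0, 1, 2, 3, 4, 6}
7 ∉ Sat(E[~grant U start]) = {0, 1, 2, 3, 4, 6}, so the formula does not hold at 7.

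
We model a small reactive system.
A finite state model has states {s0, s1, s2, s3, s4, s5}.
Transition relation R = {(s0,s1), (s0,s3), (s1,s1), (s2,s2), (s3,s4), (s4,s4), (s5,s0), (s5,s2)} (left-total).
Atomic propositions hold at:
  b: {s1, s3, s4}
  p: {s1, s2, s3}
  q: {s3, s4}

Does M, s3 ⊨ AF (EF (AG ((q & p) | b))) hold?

Sat(q & p) = {s3}
Sat((q & p) | b) = {s1, s3, s4}
AG ((q & p) | b): greatest fixpoint, start Z0 = {s1, s3, s4}, keep only states in Sat with every successor in Z. Already a fixed point.
Sat(AG ((q & p) | b)) = {s1, s3, s4}
EF (AG ((q & p) | b)): least fixpoint, start Z0 = {s1, s3, s4}, add states with some successor in Z. Z1 = {s0, s1, s3, s4}; Z2 = {s0, s1, s3, s4, s5}; fixed.
Sat(EF (AG ((q & p) | b))) = {s0, s1, s3, s4, s5}
AF (EF (AG ((q & p) | b))): least fixpoint, start Z0 = {s0, s1, s3, s4, s5}, add states with every successor in Z. Already a fixed point.
Sat(AF (EF (AG ((q & p) | b)))) = {s0, s1, s3, s4, s5}
s3 ∈ Sat(AF (EF (AG ((q & p) | b)))) = {s0, s1, s3, s4, s5}, so the formula holds at s3.

Yes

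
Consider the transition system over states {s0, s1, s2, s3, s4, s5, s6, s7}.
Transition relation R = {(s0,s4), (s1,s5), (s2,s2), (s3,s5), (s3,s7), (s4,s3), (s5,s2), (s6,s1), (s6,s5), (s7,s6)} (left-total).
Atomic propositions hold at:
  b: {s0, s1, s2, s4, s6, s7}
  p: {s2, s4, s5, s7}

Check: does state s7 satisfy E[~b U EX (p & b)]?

Sat(~b) = {s3, s5}
Sat(p & b) = {s2, s4, s7}
Sat(EX (p & b)) = {s : some successor in {s2, s4, s7}} = {s0, s2, s3, s5}
E[~b U EX (p & b)]: least fixpoint, start Z0 = Sat(EX (p & b)) = {s0, s2, s3, s5}, add states in Sat(~b) with some successor in Z. Already a fixed point.
Sat(E[~b U EX (p & b)]) = {s0, s2, s3, s5}
s7 ∉ Sat(E[~b U EX (p & b)]) = {s0, s2, s3, s5}, so the formula does not hold at s7.

No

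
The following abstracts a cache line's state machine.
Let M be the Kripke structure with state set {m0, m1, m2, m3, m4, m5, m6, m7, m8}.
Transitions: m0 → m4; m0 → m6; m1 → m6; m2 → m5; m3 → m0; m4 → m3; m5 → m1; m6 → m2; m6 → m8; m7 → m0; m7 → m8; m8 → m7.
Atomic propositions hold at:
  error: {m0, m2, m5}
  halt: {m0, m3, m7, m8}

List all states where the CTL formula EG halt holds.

EG halt: greatest fixpoint, start Z0 = {m0, m3, m7, m8}, keep only states in Sat with some successor in Z. Z1 = {m3, m7, m8}; Z2 = {m7, m8}; fixed.
Sat(EG halt) = {m7, m8}

{m7, m8}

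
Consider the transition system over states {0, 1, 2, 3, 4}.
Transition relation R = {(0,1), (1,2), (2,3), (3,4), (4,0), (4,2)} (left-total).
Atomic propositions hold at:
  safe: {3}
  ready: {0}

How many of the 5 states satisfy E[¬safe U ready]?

Sat(¬safe) = {0, 1, 2, 4}
E[¬safe U ready]: least fixpoint, start Z0 = Sat(ready) = {0}, add states in Sat(¬safe) with some successor in Z. Z1 = {0, 4}; fixed.
Sat(E[¬safe U ready]) = {0, 4}
|Sat(E[¬safe U ready])| = |{0, 4}| = 2.

2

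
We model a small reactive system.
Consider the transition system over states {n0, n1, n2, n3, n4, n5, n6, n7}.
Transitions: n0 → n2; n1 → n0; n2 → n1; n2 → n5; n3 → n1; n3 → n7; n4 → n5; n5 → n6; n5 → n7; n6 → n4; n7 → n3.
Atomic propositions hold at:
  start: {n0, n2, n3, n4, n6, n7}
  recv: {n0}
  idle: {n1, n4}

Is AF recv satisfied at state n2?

AF recv: least fixpoint, start Z0 = {n0}, add states with every successor in Z. Z1 = {n0, n1}; fixed.
Sat(AF recv) = {n0, n1}
n2 ∉ Sat(AF recv) = {n0, n1}, so the formula does not hold at n2.

No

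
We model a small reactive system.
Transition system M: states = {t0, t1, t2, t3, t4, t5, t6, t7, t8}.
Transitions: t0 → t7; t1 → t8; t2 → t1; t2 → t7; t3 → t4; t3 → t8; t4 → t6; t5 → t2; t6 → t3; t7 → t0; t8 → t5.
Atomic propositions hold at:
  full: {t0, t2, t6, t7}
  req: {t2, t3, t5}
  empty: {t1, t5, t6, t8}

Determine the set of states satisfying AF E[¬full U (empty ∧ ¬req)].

{t1, t3, t4, t6, t8}

Sat(¬full) = {t1, t3, t4, t5, t8}
Sat(¬req) = {t0, t1, t4, t6, t7, t8}
Sat(empty ∧ ¬req) = {t1, t6, t8}
E[¬full U (empty ∧ ¬req)]: least fixpoint, start Z0 = Sat((empty ∧ ¬req)) = {t1, t6, t8}, add states in Sat(¬full) with some successor in Z. Z1 = {t1, t3, t4, t6, t8}; fixed.
Sat(E[¬full U (empty ∧ ¬req)]) = {t1, t3, t4, t6, t8}
AF E[¬full U (empty ∧ ¬req)]: least fixpoint, start Z0 = {t1, t3, t4, t6, t8}, add states with every successor in Z. Already a fixed point.
Sat(AF E[¬full U (empty ∧ ¬req)]) = {t1, t3, t4, t6, t8}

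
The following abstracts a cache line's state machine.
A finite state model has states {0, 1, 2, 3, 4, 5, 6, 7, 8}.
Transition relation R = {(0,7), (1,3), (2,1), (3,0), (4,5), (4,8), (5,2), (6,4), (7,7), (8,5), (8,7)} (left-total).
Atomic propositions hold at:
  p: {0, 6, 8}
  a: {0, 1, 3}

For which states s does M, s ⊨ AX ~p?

Sat(~p) = {1, 2, 3, 4, 5, 7}
Sat(AX ~p) = {s : every successor in {1, 2, 3, 4, 5, 7}} = {0, 1, 2, 5, 6, 7, 8}

{0, 1, 2, 5, 6, 7, 8}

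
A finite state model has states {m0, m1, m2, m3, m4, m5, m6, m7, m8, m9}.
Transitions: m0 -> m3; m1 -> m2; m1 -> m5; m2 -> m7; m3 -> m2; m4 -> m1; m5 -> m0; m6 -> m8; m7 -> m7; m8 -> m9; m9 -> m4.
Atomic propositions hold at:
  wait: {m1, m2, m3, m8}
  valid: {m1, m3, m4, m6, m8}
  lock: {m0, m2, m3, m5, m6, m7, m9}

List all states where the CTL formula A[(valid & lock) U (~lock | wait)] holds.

{m1, m2, m3, m4, m6, m8}

Sat(valid & lock) = {m3, m6}
Sat(~lock) = {m1, m4, m8}
Sat(~lock | wait) = {m1, m2, m3, m4, m8}
A[(valid & lock) U (~lock | wait)]: least fixpoint, start Z0 = Sat((~lock | wait)) = {m1, m2, m3, m4, m8}, add states in Sat(valid & lock) with every successor in Z. Z1 = {m1, m2, m3, m4, m6, m8}; fixed.
Sat(A[(valid & lock) U (~lock | wait)]) = {m1, m2, m3, m4, m6, m8}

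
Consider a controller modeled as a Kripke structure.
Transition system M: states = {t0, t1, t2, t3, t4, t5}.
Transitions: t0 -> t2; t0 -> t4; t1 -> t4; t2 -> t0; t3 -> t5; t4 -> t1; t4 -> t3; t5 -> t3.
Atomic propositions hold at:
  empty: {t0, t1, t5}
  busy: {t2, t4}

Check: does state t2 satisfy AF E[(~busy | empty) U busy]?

Sat(~busy) = {t0, t1, t3, t5}
Sat(~busy | empty) = {t0, t1, t3, t5}
E[(~busy | empty) U busy]: least fixpoint, start Z0 = Sat(busy) = {t2, t4}, add states in Sat(~busy | empty) with some successor in Z. Z1 = {t0, t1, t2, t4}; fixed.
Sat(E[(~busy | empty) U busy]) = {t0, t1, t2, t4}
AF E[(~busy | empty) U busy]: least fixpoint, start Z0 = {t0, t1, t2, t4}, add states with every successor in Z. Already a fixed point.
Sat(AF E[(~busy | empty) U busy]) = {t0, t1, t2, t4}
t2 ∈ Sat(AF E[(~busy | empty) U busy]) = {t0, t1, t2, t4}, so the formula holds at t2.

Yes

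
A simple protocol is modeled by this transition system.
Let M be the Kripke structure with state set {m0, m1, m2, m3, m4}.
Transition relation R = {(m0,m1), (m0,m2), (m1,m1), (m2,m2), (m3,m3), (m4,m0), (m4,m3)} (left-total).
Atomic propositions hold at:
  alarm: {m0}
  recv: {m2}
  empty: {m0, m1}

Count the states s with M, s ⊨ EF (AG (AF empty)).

3

AF empty: least fixpoint, start Z0 = {m0, m1}, add states with every successor in Z. Already a fixed point.
Sat(AF empty) = {m0, m1}
AG (AF empty): greatest fixpoint, start Z0 = {m0, m1}, keep only states in Sat with every successor in Z. Z1 = {m1}; fixed.
Sat(AG (AF empty)) = {m1}
EF (AG (AF empty)): least fixpoint, start Z0 = {m1}, add states with some successor in Z. Z1 = {m0, m1}; Z2 = {m0, m1, m4}; fixed.
Sat(EF (AG (AF empty))) = {m0, m1, m4}
|Sat(EF (AG (AF empty)))| = |{m0, m1, m4}| = 3.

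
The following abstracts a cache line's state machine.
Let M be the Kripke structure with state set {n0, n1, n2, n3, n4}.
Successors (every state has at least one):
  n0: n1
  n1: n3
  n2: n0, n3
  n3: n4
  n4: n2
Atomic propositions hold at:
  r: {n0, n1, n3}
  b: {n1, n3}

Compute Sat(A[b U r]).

{n0, n1, n3}

A[b U r]: least fixpoint, start Z0 = Sat(r) = {n0, n1, n3}, add states in Sat(b) with every successor in Z. Already a fixed point.
Sat(A[b U r]) = {n0, n1, n3}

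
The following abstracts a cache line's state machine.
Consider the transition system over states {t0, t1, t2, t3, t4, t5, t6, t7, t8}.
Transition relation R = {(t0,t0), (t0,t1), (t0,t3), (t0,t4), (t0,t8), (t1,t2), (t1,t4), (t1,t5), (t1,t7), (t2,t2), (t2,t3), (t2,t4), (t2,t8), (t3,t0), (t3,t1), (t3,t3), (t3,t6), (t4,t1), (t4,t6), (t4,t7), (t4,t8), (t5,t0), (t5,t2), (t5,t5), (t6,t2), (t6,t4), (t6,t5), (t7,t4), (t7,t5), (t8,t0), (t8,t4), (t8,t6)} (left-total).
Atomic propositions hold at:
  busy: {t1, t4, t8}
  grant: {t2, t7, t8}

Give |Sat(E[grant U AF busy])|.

AF busy: least fixpoint, start Z0 = {t1, t4, t8}, add states with every successor in Z. Already a fixed point.
Sat(AF busy) = {t1, t4, t8}
E[grant U AF busy]: least fixpoint, start Z0 = Sat(AF busy) = {t1, t4, t8}, add states in Sat(grant) with some successor in Z. Z1 = {t1, t2, t4, t7, t8}; fixed.
Sat(E[grant U AF busy]) = {t1, t2, t4, t7, t8}
|Sat(E[grant U AF busy])| = |{t1, t2, t4, t7, t8}| = 5.

5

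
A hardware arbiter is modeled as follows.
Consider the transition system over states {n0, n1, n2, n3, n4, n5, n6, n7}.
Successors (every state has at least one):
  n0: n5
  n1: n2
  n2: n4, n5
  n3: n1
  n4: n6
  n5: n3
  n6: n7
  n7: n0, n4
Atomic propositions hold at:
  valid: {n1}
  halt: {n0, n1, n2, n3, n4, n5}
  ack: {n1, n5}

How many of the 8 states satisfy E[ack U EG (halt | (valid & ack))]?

Sat(valid & ack) = {n1}
Sat(halt | (valid & ack)) = {n0, n1, n2, n3, n4, n5}
EG (halt | (valid & ack)): greatest fixpoint, start Z0 = {n0, n1, n2, n3, n4, n5}, keep only states in Sat with some successor in Z. Z1 = {n0, n1, n2, n3, n5}; fixed.
Sat(EG (halt | (valid & ack))) = {n0, n1, n2, n3, n5}
E[ack U EG (halt | (valid & ack))]: least fixpoint, start Z0 = Sat(EG (halt | (valid & ack))) = {n0, n1, n2, n3, n5}, add states in Sat(ack) with some successor in Z. Already a fixed point.
Sat(E[ack U EG (halt | (valid & ack))]) = {n0, n1, n2, n3, n5}
|Sat(E[ack U EG (halt | (valid & ack))])| = |{n0, n1, n2, n3, n5}| = 5.

5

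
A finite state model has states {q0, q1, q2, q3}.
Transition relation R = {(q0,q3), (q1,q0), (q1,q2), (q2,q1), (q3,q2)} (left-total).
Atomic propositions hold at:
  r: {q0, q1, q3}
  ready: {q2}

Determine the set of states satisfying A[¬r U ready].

Sat(¬r) = {q2}
A[¬r U ready]: least fixpoint, start Z0 = Sat(ready) = {q2}, add states in Sat(¬r) with every successor in Z. Already a fixed point.
Sat(A[¬r U ready]) = {q2}

{q2}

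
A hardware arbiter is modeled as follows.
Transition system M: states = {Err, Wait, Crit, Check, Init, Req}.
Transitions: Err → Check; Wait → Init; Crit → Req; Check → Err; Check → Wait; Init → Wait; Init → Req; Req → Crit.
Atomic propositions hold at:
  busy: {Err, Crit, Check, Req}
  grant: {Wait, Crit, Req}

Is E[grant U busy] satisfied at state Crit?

E[grant U busy]: least fixpoint, start Z0 = Sat(busy) = {Err, Crit, Check, Req}, add states in Sat(grant) with some successor in Z. Already a fixed point.
Sat(E[grant U busy]) = {Err, Crit, Check, Req}
Crit ∈ Sat(E[grant U busy]) = {Err, Crit, Check, Req}, so the formula holds at Crit.

Yes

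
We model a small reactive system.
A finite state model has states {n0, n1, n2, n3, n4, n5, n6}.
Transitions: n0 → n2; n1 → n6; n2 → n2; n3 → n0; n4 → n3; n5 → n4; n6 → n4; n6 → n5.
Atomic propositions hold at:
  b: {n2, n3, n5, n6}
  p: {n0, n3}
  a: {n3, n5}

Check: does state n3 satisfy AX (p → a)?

Sat(p → a) = {n1, n2, n3, n4, n5, n6}
Sat(AX (p → a)) = {s : every successor in {n1, n2, n3, n4, n5, n6}} = {n0, n1, n2, n4, n5, n6}
n3 ∉ Sat(AX (p → a)) = {n0, n1, n2, n4, n5, n6}, so the formula does not hold at n3.

No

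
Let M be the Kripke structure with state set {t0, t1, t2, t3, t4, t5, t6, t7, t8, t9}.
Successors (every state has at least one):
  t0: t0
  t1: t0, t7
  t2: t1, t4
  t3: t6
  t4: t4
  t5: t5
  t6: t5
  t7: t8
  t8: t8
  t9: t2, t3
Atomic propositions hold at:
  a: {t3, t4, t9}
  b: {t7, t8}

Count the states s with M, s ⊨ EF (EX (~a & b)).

Sat(~a) = {t0, t1, t2, t5, t6, t7, t8}
Sat(~a & b) = {t7, t8}
Sat(EX (~a & b)) = {s : some successor in {t7, t8}} = {t1, t7, t8}
EF (EX (~a & b)): least fixpoint, start Z0 = {t1, t7, t8}, add states with some successor in Z. Z1 = {t1, t2, t7, t8}; Z2 = {t1, t2, t7, t8, t9}; fixed.
Sat(EF (EX (~a & b))) = {t1, t2, t7, t8, t9}
|Sat(EF (EX (~a & b)))| = |{t1, t2, t7, t8, t9}| = 5.

5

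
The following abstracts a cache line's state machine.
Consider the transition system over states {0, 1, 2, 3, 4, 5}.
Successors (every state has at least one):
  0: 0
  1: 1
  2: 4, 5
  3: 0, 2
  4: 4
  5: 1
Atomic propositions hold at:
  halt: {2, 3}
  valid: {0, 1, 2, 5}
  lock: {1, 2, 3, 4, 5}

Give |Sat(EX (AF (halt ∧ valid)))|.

1

Sat(halt ∧ valid) = {2}
AF (halt ∧ valid): least fixpoint, start Z0 = {2}, add states with every successor in Z. Already a fixed point.
Sat(AF (halt ∧ valid)) = {2}
Sat(EX (AF (halt ∧ valid))) = {s : some successor in {2}} = {3}
|Sat(EX (AF (halt ∧ valid)))| = |{3}| = 1.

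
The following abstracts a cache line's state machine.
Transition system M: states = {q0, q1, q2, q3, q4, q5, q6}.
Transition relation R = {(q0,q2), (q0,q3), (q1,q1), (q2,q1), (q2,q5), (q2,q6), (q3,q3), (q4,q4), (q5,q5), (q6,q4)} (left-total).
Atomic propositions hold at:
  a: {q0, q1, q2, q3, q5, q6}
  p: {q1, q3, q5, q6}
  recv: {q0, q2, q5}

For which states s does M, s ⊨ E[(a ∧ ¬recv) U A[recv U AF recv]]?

Sat(¬recv) = {q1, q3, q4, q6}
Sat(a ∧ ¬recv) = {q1, q3, q6}
AF recv: least fixpoint, start Z0 = {q0, q2, q5}, add states with every successor in Z. Already a fixed point.
Sat(AF recv) = {q0, q2, q5}
A[recv U AF recv]: least fixpoint, start Z0 = Sat(AF recv) = {q0, q2, q5}, add states in Sat(recv) with every successor in Z. Already a fixed point.
Sat(A[recv U AF recv]) = {q0, q2, q5}
E[(a ∧ ¬recv) U A[recv U AF recv]]: least fixpoint, start Z0 = Sat(A[recv U AF recv]) = {q0, q2, q5}, add states in Sat(a ∧ ¬recv) with some successor in Z. Already a fixed point.
Sat(E[(a ∧ ¬recv) U A[recv U AF recv]]) = {q0, q2, q5}

{q0, q2, q5}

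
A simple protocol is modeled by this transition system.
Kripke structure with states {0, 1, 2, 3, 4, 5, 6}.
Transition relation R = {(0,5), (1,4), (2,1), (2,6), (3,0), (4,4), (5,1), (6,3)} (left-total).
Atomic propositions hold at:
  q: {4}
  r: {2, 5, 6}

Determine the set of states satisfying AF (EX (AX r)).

{3, 6}

Sat(AX r) = {s : every successor in {2, 5, 6}} = {0}
Sat(EX (AX r)) = {s : some successor in {0}} = {3}
AF (EX (AX r)): least fixpoint, start Z0 = {3}, add states with every successor in Z. Z1 = {3, 6}; fixed.
Sat(AF (EX (AX r))) = {3, 6}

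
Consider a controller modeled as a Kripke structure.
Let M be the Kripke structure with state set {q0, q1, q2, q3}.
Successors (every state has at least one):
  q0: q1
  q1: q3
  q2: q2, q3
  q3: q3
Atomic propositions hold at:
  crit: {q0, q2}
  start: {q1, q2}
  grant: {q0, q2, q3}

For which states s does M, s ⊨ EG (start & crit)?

{q2}

Sat(start & crit) = {q2}
EG (start & crit): greatest fixpoint, start Z0 = {q2}, keep only states in Sat with some successor in Z. Already a fixed point.
Sat(EG (start & crit)) = {q2}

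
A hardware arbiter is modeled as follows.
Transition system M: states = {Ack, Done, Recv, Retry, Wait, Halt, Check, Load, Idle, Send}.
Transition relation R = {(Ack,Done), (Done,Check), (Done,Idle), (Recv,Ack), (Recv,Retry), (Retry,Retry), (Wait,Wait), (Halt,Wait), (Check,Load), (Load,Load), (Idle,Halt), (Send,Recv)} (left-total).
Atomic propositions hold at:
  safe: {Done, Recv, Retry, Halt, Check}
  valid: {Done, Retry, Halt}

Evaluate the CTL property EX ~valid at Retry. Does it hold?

Sat(~valid) = {Ack, Recv, Wait, Check, Load, Idle, Send}
Sat(EX ~valid) = {s : some successor in {Ack, Recv, Wait, Check, Load, Idle, Send}} = {Done, Recv, Wait, Halt, Check, Load, Send}
Retry ∉ Sat(EX ~valid) = {Done, Recv, Wait, Halt, Check, Load, Send}, so the formula does not hold at Retry.

No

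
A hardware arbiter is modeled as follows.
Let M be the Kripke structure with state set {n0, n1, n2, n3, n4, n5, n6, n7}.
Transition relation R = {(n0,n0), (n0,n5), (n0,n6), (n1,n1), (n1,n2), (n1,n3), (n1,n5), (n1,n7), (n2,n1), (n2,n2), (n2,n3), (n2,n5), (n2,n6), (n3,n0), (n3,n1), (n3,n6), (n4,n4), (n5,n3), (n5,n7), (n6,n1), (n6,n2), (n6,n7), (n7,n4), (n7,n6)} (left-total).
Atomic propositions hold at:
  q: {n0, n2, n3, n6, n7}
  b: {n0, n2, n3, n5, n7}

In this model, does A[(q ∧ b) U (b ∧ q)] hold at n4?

Sat(q ∧ b) = {n0, n2, n3, n7}
Sat(b ∧ q) = {n0, n2, n3, n7}
A[(q ∧ b) U (b ∧ q)]: least fixpoint, start Z0 = Sat((b ∧ q)) = {n0, n2, n3, n7}, add states in Sat(q ∧ b) with every successor in Z. Already a fixed point.
Sat(A[(q ∧ b) U (b ∧ q)]) = {n0, n2, n3, n7}
n4 ∉ Sat(A[(q ∧ b) U (b ∧ q)]) = {n0, n2, n3, n7}, so the formula does not hold at n4.

No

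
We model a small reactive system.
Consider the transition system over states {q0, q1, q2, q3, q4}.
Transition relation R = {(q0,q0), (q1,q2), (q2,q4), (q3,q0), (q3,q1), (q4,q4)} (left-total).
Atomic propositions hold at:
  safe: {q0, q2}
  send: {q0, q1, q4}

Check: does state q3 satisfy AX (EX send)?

No

Sat(EX send) = {s : some successor in {q0, q1, q4}} = {q0, q2, q3, q4}
Sat(AX (EX send)) = {s : every successor in {q0, q2, q3, q4}} = {q0, q1, q2, q4}
q3 ∉ Sat(AX (EX send)) = {q0, q1, q2, q4}, so the formula does not hold at q3.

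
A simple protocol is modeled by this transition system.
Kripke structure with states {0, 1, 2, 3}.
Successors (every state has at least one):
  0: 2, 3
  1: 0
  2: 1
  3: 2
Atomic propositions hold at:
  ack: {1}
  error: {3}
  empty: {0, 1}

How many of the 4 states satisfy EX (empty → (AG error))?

2

AG error: greatest fixpoint, start Z0 = {3}, keep only states in Sat with every successor in Z. Z1 = ∅; fixed.
Sat(AG error) = ∅
Sat(empty → (AG error)) = {2, 3}
Sat(EX (empty → (AG error))) = {s : some successor in {2, 3}} = {0, 3}
|Sat(EX (empty → (AG error)))| = |{0, 3}| = 2.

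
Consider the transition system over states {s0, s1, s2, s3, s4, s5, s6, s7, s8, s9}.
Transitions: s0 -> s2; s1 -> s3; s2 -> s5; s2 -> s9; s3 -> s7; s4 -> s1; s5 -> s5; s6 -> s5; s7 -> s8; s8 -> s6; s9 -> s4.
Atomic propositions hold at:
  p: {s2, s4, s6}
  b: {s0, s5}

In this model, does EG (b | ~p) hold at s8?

No

Sat(~p) = {s0, s1, s3, s5, s7, s8, s9}
Sat(b | ~p) = {s0, s1, s3, s5, s7, s8, s9}
EG (b | ~p): greatest fixpoint, start Z0 = {s0, s1, s3, s5, s7, s8, s9}, keep only states in Sat with some successor in Z. Z1 = {s1, s3, s5, s7}; Z2 = {s1, s3, s5}; Z3 = {s1, s5}; Z4 = {s5}; fixed.
Sat(EG (b | ~p)) = {s5}
s8 ∉ Sat(EG (b | ~p)) = {s5}, so the formula does not hold at s8.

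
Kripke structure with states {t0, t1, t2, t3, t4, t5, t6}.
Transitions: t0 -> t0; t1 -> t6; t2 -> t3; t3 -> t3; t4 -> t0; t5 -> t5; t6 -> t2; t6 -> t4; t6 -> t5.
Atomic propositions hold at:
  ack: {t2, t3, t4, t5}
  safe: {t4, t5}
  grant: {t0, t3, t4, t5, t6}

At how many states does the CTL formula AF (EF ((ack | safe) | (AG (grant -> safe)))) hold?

Sat(ack | safe) = {t2, t3, t4, t5}
Sat(grant -> safe) = {t1, t2, t4, t5}
AG (grant -> safe): greatest fixpoint, start Z0 = {t1, t2, t4, t5}, keep only states in Sat with every successor in Z. Z1 = {t5}; fixed.
Sat(AG (grant -> safe)) = {t5}
Sat((ack | safe) | (AG (grant -> safe))) = {t2, t3, t4, t5}
EF ((ack | safe) | (AG (grant -> safe))): least fixpoint, start Z0 = {t2, t3, t4, t5}, add states with some successor in Z. Z1 = {t2, t3, t4, t5, t6}; Z2 = {t1, t2, t3, t4, t5, t6}; fixed.
Sat(EF ((ack | safe) | (AG (grant -> safe)))) = {t1, t2, t3, t4, t5, t6}
AF (EF ((ack | safe) | (AG (grant -> safe)))): least fixpoint, start Z0 = {t1, t2, t3, t4, t5, t6}, add states with every successor in Z. Already a fixed point.
Sat(AF (EF ((ack | safe) | (AG (grant -> safe))))) = {t1, t2, t3, t4, t5, t6}
|Sat(AF (EF ((ack | safe) | (AG (grant -> safe)))))| = |{t1, t2, t3, t4, t5, t6}| = 6.

6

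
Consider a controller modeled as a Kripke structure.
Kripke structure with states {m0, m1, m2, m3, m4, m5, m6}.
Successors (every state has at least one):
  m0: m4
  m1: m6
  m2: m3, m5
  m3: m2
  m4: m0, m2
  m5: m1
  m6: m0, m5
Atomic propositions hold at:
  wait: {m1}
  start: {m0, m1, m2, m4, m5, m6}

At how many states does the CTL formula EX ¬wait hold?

Sat(¬wait) = {m0, m2, m3, m4, m5, m6}
Sat(EX ¬wait) = {s : some successor in {m0, m2, m3, m4, m5, m6}} = {m0, m1, m2, m3, m4, m6}
|Sat(EX ¬wait)| = |{m0, m1, m2, m3, m4, m6}| = 6.

6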